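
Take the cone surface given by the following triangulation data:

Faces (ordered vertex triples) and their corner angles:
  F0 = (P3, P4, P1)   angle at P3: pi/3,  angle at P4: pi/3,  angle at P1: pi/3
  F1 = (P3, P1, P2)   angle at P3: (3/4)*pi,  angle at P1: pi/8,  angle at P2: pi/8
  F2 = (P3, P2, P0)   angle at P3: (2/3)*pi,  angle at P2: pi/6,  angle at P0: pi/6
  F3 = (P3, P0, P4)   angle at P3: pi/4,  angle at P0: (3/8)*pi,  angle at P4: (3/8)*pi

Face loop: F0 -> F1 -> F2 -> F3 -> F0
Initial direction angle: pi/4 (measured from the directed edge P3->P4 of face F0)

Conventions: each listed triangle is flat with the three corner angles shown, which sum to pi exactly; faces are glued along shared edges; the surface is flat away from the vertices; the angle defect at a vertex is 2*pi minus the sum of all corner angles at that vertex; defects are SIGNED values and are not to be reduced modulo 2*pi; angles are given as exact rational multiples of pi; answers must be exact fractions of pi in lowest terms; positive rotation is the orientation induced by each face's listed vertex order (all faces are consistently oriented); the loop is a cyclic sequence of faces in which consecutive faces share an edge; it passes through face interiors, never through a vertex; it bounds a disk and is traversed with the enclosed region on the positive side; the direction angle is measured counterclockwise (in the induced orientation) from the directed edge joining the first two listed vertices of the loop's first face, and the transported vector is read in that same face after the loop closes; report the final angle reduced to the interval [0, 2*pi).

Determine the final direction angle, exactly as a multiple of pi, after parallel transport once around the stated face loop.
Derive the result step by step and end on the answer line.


enclosed vertex P3: corner angles sum to 2*pi, defect = 2*pi - 2*pi = 0
transport around the loop rotates by the sum of enclosed defects; add to the initial angle mod 2*pi
final angle = pi/4 + 0 = pi/4 (mod 2*pi)

Answer: final direction angle = pi/4


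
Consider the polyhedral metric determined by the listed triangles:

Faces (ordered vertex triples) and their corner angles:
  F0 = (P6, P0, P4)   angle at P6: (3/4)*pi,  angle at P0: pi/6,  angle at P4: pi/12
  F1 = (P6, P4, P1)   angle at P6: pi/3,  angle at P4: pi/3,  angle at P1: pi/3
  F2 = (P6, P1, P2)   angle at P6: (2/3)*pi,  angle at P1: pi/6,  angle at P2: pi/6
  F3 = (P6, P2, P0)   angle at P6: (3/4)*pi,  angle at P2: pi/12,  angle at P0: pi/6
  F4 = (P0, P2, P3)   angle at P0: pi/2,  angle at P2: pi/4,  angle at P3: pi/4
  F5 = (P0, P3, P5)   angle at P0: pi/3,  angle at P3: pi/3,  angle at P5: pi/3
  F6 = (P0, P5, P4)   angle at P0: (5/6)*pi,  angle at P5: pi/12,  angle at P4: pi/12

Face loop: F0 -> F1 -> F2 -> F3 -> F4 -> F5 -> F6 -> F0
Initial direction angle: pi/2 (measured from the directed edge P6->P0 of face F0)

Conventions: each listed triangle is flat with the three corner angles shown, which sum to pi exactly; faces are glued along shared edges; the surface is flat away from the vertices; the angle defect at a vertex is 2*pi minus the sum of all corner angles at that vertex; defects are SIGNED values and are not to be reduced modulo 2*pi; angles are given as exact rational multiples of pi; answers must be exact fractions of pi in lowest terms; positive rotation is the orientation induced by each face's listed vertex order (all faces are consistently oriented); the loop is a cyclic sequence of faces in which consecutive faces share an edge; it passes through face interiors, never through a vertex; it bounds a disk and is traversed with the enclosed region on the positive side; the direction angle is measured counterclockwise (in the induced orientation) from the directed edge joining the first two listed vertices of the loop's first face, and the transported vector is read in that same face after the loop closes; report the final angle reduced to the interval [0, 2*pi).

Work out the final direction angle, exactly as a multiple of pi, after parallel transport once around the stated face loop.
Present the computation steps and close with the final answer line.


enclosed vertex P0: corner angles sum to 2*pi, defect = 2*pi - 2*pi = 0
enclosed vertex P6: corner angles sum to (5/2)*pi, defect = 2*pi - (5/2)*pi = -pi/2
by Gauss-Bonnet the loop rotates the vector by the enclosed defect sum (positive orientation, mod 2*pi)
final angle = pi/2 - pi/2 = 0 (mod 2*pi)

Answer: final direction angle = 0


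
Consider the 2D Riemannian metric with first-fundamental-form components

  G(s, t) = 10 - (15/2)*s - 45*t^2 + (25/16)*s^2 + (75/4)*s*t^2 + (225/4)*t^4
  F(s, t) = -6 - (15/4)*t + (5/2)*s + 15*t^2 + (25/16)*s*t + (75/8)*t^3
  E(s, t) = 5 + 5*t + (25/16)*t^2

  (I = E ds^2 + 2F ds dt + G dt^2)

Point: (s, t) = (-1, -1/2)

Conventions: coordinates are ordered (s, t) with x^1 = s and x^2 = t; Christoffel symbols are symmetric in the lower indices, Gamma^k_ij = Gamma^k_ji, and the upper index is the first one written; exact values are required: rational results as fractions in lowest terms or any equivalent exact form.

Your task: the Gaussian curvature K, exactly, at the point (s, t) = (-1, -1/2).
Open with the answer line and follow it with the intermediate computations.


Answer: K = -1600/74529

E = 185/64, F = -209/64, G = 425/64, EG - F^2 = 273/32 at the point
E_s = 0, E_t = 55/16, F_s = 55/32, F_t = -425/32, G_s = -95/16, G_t = 285/8
E_tt = 25/8, F_st = 25/16, G_ss = 25/8
K follows from Brioschi's formula, (det M1 - det M2)/(EG - F^2)^2.
M1 = [[-E_tt/2 + F_st - G_ss/2, E_s/2, F_s - E_t/2], [F_t - G_s/2, E, F], [G_t/2, F, G]] = [[-25/16, 0, 0], [-165/16, 185/64, -209/64], [285/16, -209/64, 425/64]]; det M1 = -6825/512
M2 = [[0, E_t/2, G_s/2], [E_t/2, E, F], [G_s/2, F, G]] = [[0, 55/32, -95/32], [55/32, 185/64, -209/64], [-95/32, -209/64, 425/64]]; det M2 = -6025/512
det M1 - det M2 = -25/16; K = -25/16 / (273/32)^2 = -1600/74529


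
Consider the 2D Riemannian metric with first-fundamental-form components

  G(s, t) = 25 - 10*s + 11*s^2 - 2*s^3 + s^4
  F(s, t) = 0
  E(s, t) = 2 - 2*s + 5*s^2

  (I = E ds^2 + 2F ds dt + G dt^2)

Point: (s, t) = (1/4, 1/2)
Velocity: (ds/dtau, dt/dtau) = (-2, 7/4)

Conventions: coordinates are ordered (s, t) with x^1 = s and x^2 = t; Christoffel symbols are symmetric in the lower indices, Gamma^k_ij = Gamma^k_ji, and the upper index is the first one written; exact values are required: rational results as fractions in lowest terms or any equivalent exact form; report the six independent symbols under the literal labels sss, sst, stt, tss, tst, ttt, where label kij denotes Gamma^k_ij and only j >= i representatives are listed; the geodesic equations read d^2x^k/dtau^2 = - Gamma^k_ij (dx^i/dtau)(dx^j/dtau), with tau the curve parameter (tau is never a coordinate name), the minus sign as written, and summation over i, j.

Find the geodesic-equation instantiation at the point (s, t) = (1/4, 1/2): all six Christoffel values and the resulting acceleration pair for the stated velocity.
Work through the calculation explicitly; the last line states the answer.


E = 29/16, F = 0, G = 5929/256 at the point
E_s = 1/2, E_t = 0, F_s = 0, F_t = 0, G_s = -77/16, G_t = 0
EG - F^2 = 171941/4096;  g^inv = (4096/171941) * [[5929/256, 0], [0, 29/16]]
first-kind symbols [ij,l] = (1/2)(d_i g_jl + d_j g_il - d_l g_ij): [ss,s] = E_s/2 = 1/4, [ss,t] = F_s - E_t/2 = 0, [st,s] = E_t/2 = 0, [st,t] = G_s/2 = -77/32, [tt,s] = F_t - G_s/2 = 77/32, [tt,t] = G_t/2 = 0
Gamma^s_ij = (G*[ij,s] - F*[ij,t])/(EG - F^2), Gamma^t_ij = (E*[ij,t] - F*[ij,s])/(EG - F^2)
Gamma_sss = 4/29, Gamma_sst = 0, Gamma_stt = 77/58, Gamma_tss = 0, Gamma_tst = -8/77, Gamma_ttt = 0
d^2s/dtau^2 = -(Gamma_sss*(-2)^2 + 2*Gamma_sst*(-2)*(7/4) + Gamma_stt*(7/4)^2) = -4285/928
d^2t/dtau^2 = -(Gamma_tss*(-2)^2 + 2*Gamma_tst*(-2)*(7/4) + Gamma_ttt*(7/4)^2) = -8/11

Answer: Gamma_sss = 4/29, Gamma_sst = 0, Gamma_stt = 77/58, Gamma_tss = 0, Gamma_tst = -8/77, Gamma_ttt = 0; accelerations (d^2s/dtau^2, d^2t/dtau^2) = (-4285/928, -8/11)


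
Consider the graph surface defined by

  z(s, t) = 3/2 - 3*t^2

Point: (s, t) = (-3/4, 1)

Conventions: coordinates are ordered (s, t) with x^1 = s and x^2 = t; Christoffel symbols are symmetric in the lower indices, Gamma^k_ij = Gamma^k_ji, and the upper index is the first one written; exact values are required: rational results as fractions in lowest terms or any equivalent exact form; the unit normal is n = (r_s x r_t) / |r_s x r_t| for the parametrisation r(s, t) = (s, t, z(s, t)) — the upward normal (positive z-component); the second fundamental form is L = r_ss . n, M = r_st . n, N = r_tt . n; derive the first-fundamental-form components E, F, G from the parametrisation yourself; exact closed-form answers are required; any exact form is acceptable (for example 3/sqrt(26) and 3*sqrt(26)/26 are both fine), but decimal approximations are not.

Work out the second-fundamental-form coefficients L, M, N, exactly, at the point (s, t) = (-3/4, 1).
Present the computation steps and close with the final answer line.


z_s = 0, z_t = -6, z_ss = 0, z_st = 0, z_tt = -6
E = 1, F = 0, G = 37; answer radicand W^2 = 37
unnormalised second-form numerators: l = 0, m = 0, n = -6; L = l/sqrt(37), and similarly M = m/sqrt(W^2), N = n/sqrt(W^2)

Answer: L = 0, M = 0, N = -6*sqrt(37)/37


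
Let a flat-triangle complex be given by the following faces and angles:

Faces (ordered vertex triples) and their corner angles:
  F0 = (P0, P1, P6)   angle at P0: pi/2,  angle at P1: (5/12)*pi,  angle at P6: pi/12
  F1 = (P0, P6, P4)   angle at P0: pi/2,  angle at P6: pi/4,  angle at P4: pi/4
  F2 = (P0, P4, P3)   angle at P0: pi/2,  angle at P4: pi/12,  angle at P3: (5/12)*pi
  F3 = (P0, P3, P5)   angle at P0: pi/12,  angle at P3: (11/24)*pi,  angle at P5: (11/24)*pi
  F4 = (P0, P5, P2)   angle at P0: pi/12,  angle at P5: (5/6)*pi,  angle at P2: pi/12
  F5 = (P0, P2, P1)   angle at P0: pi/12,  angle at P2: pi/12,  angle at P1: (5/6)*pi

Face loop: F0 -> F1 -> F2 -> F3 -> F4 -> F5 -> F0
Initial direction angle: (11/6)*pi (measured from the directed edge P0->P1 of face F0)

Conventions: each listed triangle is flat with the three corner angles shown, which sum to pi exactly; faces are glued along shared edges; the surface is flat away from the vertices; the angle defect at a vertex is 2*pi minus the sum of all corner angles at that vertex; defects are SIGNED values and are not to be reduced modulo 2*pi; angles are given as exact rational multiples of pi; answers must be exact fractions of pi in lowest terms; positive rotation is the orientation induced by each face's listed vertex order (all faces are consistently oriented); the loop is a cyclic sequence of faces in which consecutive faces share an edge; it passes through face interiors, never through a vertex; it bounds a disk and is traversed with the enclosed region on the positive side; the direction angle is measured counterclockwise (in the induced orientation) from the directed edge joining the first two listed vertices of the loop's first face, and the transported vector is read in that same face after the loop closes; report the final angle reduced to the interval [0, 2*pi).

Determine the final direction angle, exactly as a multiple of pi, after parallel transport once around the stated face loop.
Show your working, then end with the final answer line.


enclosed vertex P0: corner angles sum to (7/4)*pi, defect = 2*pi - (7/4)*pi = pi/4
adding the enclosed defects to the starting angle (mod 2*pi, induced orientation) gives the holonomy
final angle = (11/6)*pi + pi/4 = pi/12 (mod 2*pi)

Answer: final direction angle = pi/12


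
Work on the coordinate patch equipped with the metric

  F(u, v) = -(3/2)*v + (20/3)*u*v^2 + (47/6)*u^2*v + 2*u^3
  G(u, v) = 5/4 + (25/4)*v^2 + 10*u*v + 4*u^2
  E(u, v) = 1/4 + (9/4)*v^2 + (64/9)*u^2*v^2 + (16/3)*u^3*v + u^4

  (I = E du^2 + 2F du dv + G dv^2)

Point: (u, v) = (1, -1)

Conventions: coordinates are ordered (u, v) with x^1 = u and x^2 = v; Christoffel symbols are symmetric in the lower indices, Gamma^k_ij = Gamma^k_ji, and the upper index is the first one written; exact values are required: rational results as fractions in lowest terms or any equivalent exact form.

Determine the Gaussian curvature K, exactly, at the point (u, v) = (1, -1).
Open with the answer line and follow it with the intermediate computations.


Answer: K = -96/89

E = 95/18, F = 7/3, G = 3/2, EG - F^2 = 89/36 at the point
E_u = 20/9, E_v = -241/18, F_u = -3, F_v = -7, G_u = -2, G_v = -5/2
E_vv = 337/18, F_uv = 7/3, G_uu = 8
Brioschi: K = (det M1 - det M2) / (EG - F^2)^2 with the standard first/second-derivative matrices M1, M2.
M1 = [[-E_vv/2 + F_uv - G_uu/2, E_u/2, F_u - E_v/2], [F_v - G_u/2, E, F], [G_v/2, F, G]] = [[-397/36, 10/9, 133/36], [-6, 95/18, 7/3], [-5/4, 7/3, 3/2]]; det M1 = -41345/864
M2 = [[0, E_v/2, G_u/2], [E_v/2, E, F], [G_u/2, F, G]] = [[0, -241/36, -1], [-241/36, 95/18, 7/3], [-1, 7/3, 3/2]]; det M2 = -3961/96
det M1 - det M2 = -178/27; K = -178/27 / (89/36)^2 = -96/89


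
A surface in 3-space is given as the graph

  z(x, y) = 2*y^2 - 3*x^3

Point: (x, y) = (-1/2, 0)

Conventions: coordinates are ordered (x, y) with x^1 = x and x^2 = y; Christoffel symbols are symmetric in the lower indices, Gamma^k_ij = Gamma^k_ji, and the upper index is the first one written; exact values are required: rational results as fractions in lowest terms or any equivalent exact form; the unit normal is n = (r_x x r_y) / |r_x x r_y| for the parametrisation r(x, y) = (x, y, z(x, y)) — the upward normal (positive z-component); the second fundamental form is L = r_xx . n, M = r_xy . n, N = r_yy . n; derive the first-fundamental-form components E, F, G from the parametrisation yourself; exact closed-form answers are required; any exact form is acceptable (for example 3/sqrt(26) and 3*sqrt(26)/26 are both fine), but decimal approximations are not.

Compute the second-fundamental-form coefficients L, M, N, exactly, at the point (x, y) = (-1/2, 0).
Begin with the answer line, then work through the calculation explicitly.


Answer: L = 36*sqrt(97)/97, M = 0, N = 16*sqrt(97)/97

z_x = -9/4, z_y = 0, z_xx = 9, z_xy = 0, z_yy = 4
E = 97/16, F = 0, G = 1; answer radicand W^2 = 97/16
unnormalised second-form numerators: l = 9, m = 0, n = 4; L = l/sqrt(97/16), and similarly M = m/sqrt(W^2), N = n/sqrt(W^2)


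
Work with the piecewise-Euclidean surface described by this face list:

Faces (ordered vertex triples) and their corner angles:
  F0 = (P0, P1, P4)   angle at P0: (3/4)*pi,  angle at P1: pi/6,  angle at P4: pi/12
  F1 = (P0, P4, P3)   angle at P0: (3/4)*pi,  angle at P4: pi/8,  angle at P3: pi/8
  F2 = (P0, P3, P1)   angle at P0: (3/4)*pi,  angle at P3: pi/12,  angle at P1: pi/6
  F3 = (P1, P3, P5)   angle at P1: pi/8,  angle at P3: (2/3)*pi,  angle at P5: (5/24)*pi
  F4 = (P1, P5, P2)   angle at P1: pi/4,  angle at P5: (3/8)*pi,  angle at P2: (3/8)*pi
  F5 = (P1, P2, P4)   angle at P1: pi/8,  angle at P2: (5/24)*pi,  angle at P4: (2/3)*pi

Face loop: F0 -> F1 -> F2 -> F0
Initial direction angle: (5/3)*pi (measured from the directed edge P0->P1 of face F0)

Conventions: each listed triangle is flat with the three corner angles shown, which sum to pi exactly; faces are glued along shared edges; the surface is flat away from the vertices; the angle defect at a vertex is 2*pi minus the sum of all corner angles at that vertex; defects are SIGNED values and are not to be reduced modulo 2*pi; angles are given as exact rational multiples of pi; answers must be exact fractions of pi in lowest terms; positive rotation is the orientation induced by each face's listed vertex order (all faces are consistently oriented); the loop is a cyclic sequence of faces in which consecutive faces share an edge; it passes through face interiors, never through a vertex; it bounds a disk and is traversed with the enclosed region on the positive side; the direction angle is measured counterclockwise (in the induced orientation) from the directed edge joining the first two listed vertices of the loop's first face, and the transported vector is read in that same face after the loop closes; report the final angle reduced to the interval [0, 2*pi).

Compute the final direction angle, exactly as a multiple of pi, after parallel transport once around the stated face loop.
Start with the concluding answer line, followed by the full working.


Answer: final direction angle = (17/12)*pi

enclosed vertex P0: corner angles sum to (9/4)*pi, defect = 2*pi - (9/4)*pi = -pi/4
by Gauss-Bonnet the loop rotates the vector by the enclosed defect sum (positive orientation, mod 2*pi)
final angle = (5/3)*pi - pi/4 = (17/12)*pi (mod 2*pi)


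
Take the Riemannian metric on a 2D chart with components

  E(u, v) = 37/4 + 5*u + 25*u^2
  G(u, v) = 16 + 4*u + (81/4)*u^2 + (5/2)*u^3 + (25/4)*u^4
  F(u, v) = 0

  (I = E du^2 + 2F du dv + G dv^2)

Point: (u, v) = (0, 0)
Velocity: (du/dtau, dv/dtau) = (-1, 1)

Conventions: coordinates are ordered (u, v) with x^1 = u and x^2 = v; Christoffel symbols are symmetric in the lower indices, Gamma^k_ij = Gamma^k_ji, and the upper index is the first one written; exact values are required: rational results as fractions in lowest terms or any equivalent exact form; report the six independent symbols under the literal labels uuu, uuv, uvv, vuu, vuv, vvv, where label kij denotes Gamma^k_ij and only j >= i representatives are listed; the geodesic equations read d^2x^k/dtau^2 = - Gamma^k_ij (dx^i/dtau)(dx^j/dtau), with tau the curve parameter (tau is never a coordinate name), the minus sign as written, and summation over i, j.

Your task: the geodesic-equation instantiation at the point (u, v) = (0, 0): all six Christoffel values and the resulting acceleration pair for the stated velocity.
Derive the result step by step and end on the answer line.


E = 37/4, F = 0, G = 16 at the point
E_u = 5, E_v = 0, F_u = 0, F_v = 0, G_u = 4, G_v = 0
EG - F^2 = 148;  g^inv = (1/148) * [[16, 0], [0, 37/4]]
first-kind symbols [ij,l] = (1/2)(d_i g_jl + d_j g_il - d_l g_ij): [uu,u] = E_u/2 = 5/2, [uu,v] = F_u - E_v/2 = 0, [uv,u] = E_v/2 = 0, [uv,v] = G_u/2 = 2, [vv,u] = F_v - G_u/2 = -2, [vv,v] = G_v/2 = 0
Gamma^u_ij = (G*[ij,u] - F*[ij,v])/(EG - F^2), Gamma^v_ij = (E*[ij,v] - F*[ij,u])/(EG - F^2)
Gamma_uuu = 10/37, Gamma_uuv = 0, Gamma_uvv = -8/37, Gamma_vuu = 0, Gamma_vuv = 1/8, Gamma_vvv = 0
d^2u/dtau^2 = -(Gamma_uuu*(-1)^2 + 2*Gamma_uuv*(-1)*(1) + Gamma_uvv*(1)^2) = -2/37
d^2v/dtau^2 = -(Gamma_vuu*(-1)^2 + 2*Gamma_vuv*(-1)*(1) + Gamma_vvv*(1)^2) = 1/4

Answer: Gamma_uuu = 10/37, Gamma_uuv = 0, Gamma_uvv = -8/37, Gamma_vuu = 0, Gamma_vuv = 1/8, Gamma_vvv = 0; accelerations (d^2u/dtau^2, d^2v/dtau^2) = (-2/37, 1/4)


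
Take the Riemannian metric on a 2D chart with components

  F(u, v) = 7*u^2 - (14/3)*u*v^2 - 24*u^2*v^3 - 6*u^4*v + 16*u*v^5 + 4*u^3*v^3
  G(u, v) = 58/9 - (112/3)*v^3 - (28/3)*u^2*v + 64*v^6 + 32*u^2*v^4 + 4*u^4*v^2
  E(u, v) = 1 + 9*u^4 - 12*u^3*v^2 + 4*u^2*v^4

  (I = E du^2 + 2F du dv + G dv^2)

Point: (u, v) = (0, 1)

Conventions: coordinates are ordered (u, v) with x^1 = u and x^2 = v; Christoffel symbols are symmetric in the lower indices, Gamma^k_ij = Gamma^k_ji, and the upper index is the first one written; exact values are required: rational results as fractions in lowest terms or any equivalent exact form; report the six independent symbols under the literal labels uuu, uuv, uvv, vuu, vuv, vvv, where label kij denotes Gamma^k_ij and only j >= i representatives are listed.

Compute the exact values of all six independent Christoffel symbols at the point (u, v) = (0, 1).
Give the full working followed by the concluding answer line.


E = 1, F = 0, G = 298/9 at the point
E_u = 0, E_v = 0, F_u = 34/3, F_v = 0, G_u = 0, G_v = 272
EG - F^2 = 298/9;  g^inv = (9/298) * [[298/9, 0], [0, 1]]
first-kind symbols [ij,l] = (1/2)(d_i g_jl + d_j g_il - d_l g_ij): [uu,u] = E_u/2 = 0, [uu,v] = F_u - E_v/2 = 34/3, [uv,u] = E_v/2 = 0, [uv,v] = G_u/2 = 0, [vv,u] = F_v - G_u/2 = 0, [vv,v] = G_v/2 = 136
Gamma^u_ij = (G*[ij,u] - F*[ij,v])/(EG - F^2), Gamma^v_ij = (E*[ij,v] - F*[ij,u])/(EG - F^2)

Answer: Gamma_uuu = 0, Gamma_uuv = 0, Gamma_uvv = 0, Gamma_vuu = 51/149, Gamma_vuv = 0, Gamma_vvv = 612/149


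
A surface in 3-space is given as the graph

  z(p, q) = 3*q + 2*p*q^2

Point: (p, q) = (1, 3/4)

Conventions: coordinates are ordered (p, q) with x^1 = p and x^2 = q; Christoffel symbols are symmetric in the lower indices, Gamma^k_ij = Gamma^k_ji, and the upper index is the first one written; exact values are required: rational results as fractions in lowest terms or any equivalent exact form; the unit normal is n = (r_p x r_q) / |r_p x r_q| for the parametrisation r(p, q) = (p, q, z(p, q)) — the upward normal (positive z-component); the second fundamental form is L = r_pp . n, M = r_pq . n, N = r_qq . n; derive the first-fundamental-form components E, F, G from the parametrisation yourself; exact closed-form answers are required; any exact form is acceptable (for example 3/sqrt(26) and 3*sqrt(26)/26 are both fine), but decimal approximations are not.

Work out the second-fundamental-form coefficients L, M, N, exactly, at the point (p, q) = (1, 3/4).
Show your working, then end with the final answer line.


z_p = 9/8, z_q = 6, z_pp = 0, z_pq = 3, z_qq = 4
E = 145/64, F = 27/4, G = 37; answer radicand W^2 = 2449/64
unnormalised second-form numerators: l = 0, m = 3, n = 4; L = l/sqrt(2449/64), and similarly M = m/sqrt(W^2), N = n/sqrt(W^2)

Answer: L = 0, M = 24*sqrt(2449)/2449, N = 32*sqrt(2449)/2449


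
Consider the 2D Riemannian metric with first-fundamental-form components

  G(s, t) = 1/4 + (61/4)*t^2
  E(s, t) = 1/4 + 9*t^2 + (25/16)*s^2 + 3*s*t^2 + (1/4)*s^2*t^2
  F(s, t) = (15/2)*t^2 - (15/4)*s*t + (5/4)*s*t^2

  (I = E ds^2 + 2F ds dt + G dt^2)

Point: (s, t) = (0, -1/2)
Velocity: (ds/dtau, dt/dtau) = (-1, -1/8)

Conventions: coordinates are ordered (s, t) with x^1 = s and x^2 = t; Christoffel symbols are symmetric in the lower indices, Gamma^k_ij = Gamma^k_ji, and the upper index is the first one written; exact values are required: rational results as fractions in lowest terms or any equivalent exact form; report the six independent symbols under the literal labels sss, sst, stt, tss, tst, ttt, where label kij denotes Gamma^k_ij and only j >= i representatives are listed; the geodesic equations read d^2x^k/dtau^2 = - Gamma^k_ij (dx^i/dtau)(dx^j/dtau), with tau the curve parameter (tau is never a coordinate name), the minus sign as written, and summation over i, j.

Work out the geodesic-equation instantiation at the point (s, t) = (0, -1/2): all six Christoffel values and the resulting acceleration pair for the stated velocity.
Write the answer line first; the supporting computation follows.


Answer: Gamma_sss = -141/85, Gamma_sst = -234/85, Gamma_stt = -207/85, Gamma_tss = 41/17, Gamma_tst = 108/85, Gamma_ttt = -64/85; accelerations (d^2s/dtau^2, d^2t/dtau^2) = (2595/1088, -231/85)

E = 5/2, F = 15/8, G = 65/16 at the point
E_s = 3/4, E_t = -9, F_s = 35/16, F_t = -15/2, G_s = 0, G_t = -61/4
EG - F^2 = 425/64;  g^inv = (64/425) * [[65/16, -15/8], [-15/8, 5/2]]
first-kind symbols [ij,l] = (1/2)(d_i g_jl + d_j g_il - d_l g_ij): [ss,s] = E_s/2 = 3/8, [ss,t] = F_s - E_t/2 = 107/16, [st,s] = E_t/2 = -9/2, [st,t] = G_s/2 = 0, [tt,s] = F_t - G_s/2 = -15/2, [tt,t] = G_t/2 = -61/8
Gamma^s_ij = (G*[ij,s] - F*[ij,t])/(EG - F^2), Gamma^t_ij = (E*[ij,t] - F*[ij,s])/(EG - F^2)
Gamma_sss = -141/85, Gamma_sst = -234/85, Gamma_stt = -207/85, Gamma_tss = 41/17, Gamma_tst = 108/85, Gamma_ttt = -64/85
d^2s/dtau^2 = -(Gamma_sss*(-1)^2 + 2*Gamma_sst*(-1)*(-1/8) + Gamma_stt*(-1/8)^2) = 2595/1088
d^2t/dtau^2 = -(Gamma_tss*(-1)^2 + 2*Gamma_tst*(-1)*(-1/8) + Gamma_ttt*(-1/8)^2) = -231/85


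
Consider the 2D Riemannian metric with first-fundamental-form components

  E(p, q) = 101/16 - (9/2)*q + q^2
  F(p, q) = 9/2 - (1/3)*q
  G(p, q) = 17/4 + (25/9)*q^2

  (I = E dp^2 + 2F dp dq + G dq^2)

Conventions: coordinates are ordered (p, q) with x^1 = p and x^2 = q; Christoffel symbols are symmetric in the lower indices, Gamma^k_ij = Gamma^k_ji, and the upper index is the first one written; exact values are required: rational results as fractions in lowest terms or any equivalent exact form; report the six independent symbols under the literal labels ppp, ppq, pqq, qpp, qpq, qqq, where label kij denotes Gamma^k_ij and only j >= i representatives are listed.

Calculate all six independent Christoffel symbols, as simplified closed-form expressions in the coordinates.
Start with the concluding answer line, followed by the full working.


Answer: Gamma_ppp = (-192*q^2 + 3024*q - 5832)/(1600*q^4 - 7200*q^3 + 12484*q^2 - 9288*q + 3789), Gamma_ppq = (1600*q^3 - 3600*q^2 + 2448*q - 5508)/(1600*q^4 - 7200*q^3 + 12484*q^2 - 9288*q + 3789), Gamma_pqq = (-7200*q - 816)/(1600*q^4 - 7200*q^3 + 12484*q^2 - 9288*q + 3789), Gamma_qpp = (-576*q^3 + 3888*q^2 - 9468*q + 8181)/(1600*q^4 - 7200*q^3 + 12484*q^2 - 9288*q + 3789), Gamma_qpq = (192*q^2 - 3024*q + 5832)/(1600*q^4 - 7200*q^3 + 12484*q^2 - 9288*q + 3789), Gamma_qqq = (1600*q^3 - 7200*q^2 + 10036*q + 864)/(1600*q^4 - 7200*q^3 + 12484*q^2 - 9288*q + 3789)

E = 101/16 - (9/2)*q + q^2; F = 9/2 - (1/3)*q; G = 17/4 + (25/9)*q^2
Gamma^k_ij = (1/2) g^{kl} (d_i g_jl + d_j g_il - d_l g_ij), with g^inv = (1/(EG-F^2)) [[G, -F], [-F, E]]
first partials: E_p = 0, E_q = -9/2 + 2*q, F_p = 0, F_q = -1/3, G_p = 0, G_q = (50/9)*q
D = EG - F^2 = 421/64 - (129/8)*q + (3121/144)*q^2 - (25/2)*q^3 + (25/9)*q^4
expanded: Gamma^p_pp = (G E_p - 2F F_p + F E_q)/(2D), Gamma^p_pq = (G E_q - F G_p)/(2D), Gamma^p_qq = (2G F_q - G G_p - F G_q)/(2D), Gamma^q_pp = (2E F_p - E E_q - F E_p)/(2D), Gamma^q_pq = (E G_p - F E_q)/(2D), Gamma^q_qq = (E G_q - 2F F_q + F G_p)/(2D); substitute and cancel common factors


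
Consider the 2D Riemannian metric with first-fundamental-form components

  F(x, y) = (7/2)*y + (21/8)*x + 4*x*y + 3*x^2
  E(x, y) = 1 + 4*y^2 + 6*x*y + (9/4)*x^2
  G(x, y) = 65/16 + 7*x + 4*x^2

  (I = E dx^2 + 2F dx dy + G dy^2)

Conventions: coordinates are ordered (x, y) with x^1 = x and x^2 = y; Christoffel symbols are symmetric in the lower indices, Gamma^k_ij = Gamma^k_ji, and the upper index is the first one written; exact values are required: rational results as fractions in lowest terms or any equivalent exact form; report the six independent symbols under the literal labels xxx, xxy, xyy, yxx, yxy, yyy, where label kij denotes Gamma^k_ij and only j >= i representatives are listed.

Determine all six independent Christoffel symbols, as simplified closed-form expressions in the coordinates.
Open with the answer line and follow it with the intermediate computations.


Answer: Gamma_xxx = (36*x + 48*y)/(100*x^2 + 96*x*y + 112*x + 64*y^2 + 65), Gamma_xxy = (48*x + 64*y)/(100*x^2 + 96*x*y + 112*x + 64*y^2 + 65), Gamma_xyy = 0, Gamma_yxx = (48*x + 42)/(100*x^2 + 96*x*y + 112*x + 64*y^2 + 65), Gamma_yxy = (64*x + 56)/(100*x^2 + 96*x*y + 112*x + 64*y^2 + 65), Gamma_yyy = 0

E = 1 + 4*y^2 + 6*x*y + (9/4)*x^2; F = (7/2)*y + (21/8)*x + 4*x*y + 3*x^2; G = 65/16 + 7*x + 4*x^2
Gamma^k_ij = (1/2) g^{kl} (d_i g_jl + d_j g_il - d_l g_ij), with g^inv = (1/(EG-F^2)) [[G, -F], [-F, E]]
first partials: E_x = 6*y + (9/2)*x, E_y = 8*y + 6*x, F_x = 21/8 + 4*y + 6*x, F_y = 7/2 + 4*x, G_x = 7 + 8*x, G_y = 0
D = EG - F^2 = 65/16 + 7*x + 4*y^2 + 6*x*y + (25/4)*x^2
expanded: Gamma^x_xx = (G E_x - 2F F_x + F E_y)/(2D), Gamma^x_xy = (G E_y - F G_x)/(2D), Gamma^x_yy = (2G F_y - G G_x - F G_y)/(2D), Gamma^y_xx = (2E F_x - E E_y - F E_x)/(2D), Gamma^y_xy = (E G_x - F E_y)/(2D), Gamma^y_yy = (E G_y - 2F F_y + F G_x)/(2D); substitute and cancel common factors


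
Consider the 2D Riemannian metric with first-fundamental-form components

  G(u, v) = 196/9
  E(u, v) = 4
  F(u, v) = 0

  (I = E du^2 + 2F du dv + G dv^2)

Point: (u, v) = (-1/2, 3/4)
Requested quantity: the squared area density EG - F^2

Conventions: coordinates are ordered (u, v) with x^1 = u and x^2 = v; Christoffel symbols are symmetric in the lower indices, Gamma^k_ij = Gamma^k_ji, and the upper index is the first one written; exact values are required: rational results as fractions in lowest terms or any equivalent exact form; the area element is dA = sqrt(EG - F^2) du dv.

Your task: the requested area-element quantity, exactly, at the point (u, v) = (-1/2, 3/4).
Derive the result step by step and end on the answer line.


E = 4, F = 0, G = 196/9; EG - F^2 = 784/9

Answer: EG - F^2 = 784/9


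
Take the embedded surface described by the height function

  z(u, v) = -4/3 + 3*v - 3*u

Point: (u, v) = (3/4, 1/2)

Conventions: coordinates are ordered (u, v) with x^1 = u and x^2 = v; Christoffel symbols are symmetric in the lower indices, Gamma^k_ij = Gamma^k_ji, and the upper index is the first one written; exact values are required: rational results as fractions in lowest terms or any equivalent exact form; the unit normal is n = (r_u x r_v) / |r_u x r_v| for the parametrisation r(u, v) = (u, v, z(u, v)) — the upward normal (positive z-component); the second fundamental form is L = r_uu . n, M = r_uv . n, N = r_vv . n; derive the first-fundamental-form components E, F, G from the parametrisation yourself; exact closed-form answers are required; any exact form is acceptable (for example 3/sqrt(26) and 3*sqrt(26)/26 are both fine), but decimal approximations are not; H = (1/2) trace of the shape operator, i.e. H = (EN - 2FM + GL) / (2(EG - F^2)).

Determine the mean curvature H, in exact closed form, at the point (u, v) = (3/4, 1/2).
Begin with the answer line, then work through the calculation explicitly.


Answer: H = 0

z_u = -3, z_v = 3, z_uu = 0, z_uv = 0, z_vv = 0
E = 10, F = -9, G = 10; answer radicand W^2 = 19
unnormalised second-form numerators: l = 0, m = 0, n = 0; L = l/sqrt(19), and similarly M = m/sqrt(W^2), N = n/sqrt(W^2)
H = (E*n - 2*F*m + G*l) / (2*(EG - F^2)*sqrt(W^2)); E*n - 2*F*m + G*l = 0, EG - F^2 = 19, so H = (0)/sqrt(19)


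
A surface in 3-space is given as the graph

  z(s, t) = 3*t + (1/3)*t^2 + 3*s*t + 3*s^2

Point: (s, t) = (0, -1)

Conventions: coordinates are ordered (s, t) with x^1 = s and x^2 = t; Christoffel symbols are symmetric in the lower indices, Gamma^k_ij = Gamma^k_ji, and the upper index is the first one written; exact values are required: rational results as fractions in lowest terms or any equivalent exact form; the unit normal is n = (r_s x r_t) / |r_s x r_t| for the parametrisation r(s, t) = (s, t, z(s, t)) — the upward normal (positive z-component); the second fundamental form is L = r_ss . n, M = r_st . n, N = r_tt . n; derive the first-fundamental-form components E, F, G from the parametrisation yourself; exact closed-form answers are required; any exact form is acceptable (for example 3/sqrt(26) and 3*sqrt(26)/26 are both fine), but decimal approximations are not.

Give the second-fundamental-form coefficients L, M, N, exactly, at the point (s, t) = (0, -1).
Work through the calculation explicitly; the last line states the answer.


z_s = -3, z_t = 7/3, z_ss = 6, z_st = 3, z_tt = 2/3
E = 10, F = -7, G = 58/9; answer radicand W^2 = 139/9
unnormalised second-form numerators: l = 6, m = 3, n = 2/3; L = l/sqrt(139/9), and similarly M = m/sqrt(W^2), N = n/sqrt(W^2)

Answer: L = 18*sqrt(139)/139, M = 9*sqrt(139)/139, N = 2*sqrt(139)/139


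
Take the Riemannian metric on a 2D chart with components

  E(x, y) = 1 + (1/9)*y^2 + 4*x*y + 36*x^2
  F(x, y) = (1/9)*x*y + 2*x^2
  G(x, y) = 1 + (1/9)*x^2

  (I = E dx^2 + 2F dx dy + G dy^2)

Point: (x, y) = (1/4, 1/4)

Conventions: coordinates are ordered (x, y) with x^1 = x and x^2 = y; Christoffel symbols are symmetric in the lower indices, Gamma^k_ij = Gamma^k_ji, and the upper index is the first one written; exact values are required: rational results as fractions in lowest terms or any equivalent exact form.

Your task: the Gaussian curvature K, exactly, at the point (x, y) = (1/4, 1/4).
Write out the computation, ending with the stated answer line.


E = 505/144, F = 19/144, G = 145/144, EG - F^2 = 253/72 at the point
E_x = 19, E_y = 19/18, F_x = 37/36, F_y = 1/36, G_x = 1/18, G_y = 0
E_yy = 2/9, F_xy = 1/9, G_xx = 2/9
Compute both Brioschi determinants and normalise by (EG - F^2)^2.
M1 = [[-E_yy/2 + F_xy - G_xx/2, E_x/2, F_x - E_y/2], [F_y - G_x/2, E, F], [G_y/2, F, G]] = [[-1/9, 19/2, 1/2], [0, 505/144, 19/144], [0, 19/144, 145/144]]; det M1 = -253/648
M2 = [[0, E_y/2, G_x/2], [E_y/2, E, F], [G_x/2, F, G]] = [[0, 19/36, 1/36], [19/36, 505/144, 19/144], [1/36, 19/144, 145/144]]; det M2 = -181/648
det M1 - det M2 = -1/9; K = -1/9 / (253/72)^2 = -576/64009

Answer: K = -576/64009


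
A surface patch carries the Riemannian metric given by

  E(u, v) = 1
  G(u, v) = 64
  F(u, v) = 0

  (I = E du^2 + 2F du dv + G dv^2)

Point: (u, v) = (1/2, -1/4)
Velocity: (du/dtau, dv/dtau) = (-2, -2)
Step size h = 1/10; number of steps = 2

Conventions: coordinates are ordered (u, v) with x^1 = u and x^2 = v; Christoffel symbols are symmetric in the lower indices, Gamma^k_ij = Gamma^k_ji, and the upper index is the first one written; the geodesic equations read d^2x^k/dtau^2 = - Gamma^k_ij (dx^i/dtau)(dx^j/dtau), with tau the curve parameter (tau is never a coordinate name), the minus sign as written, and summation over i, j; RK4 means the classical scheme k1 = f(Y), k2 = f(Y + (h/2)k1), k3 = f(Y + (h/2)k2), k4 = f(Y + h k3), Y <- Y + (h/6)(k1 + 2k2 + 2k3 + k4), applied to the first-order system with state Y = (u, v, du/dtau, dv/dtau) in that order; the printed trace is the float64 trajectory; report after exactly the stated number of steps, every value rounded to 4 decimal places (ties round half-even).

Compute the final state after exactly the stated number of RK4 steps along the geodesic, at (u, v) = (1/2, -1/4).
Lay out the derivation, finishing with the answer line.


f(Y) = (du/dtau, dv/dtau, -Gamma^u_ij Y'^i Y'^j, -Gamma^v_ij Y'^i Y'^j) with the Gammas evaluated at the stage position; h = 0.100000; intermediate values shown to 6 dp
step 0: u = 0.5000, v = -0.2500, du/dtau = -2.0000, dv/dtau = -2.0000
step 1:
  k1: at (u, v) = (0.500000, -0.250000), (du/dtau, dv/dtau) = (-2.000000, -2.000000); Gamma_uuu = 0.000000, Gamma_uuv = 0.000000, Gamma_uvv = 0.000000, Gamma_vuu = 0.000000, Gamma_vuv = 0.000000, Gamma_vvv = 0.000000; k1 = (-2.000000, -2.000000, 0.000000, 0.000000)
  k2: at (u, v) = (0.400000, -0.350000), (du/dtau, dv/dtau) = (-2.000000, -2.000000); Gamma_uuu = 0.000000, Gamma_uuv = 0.000000, Gamma_uvv = 0.000000, Gamma_vuu = 0.000000, Gamma_vuv = 0.000000, Gamma_vvv = 0.000000; k2 = (-2.000000, -2.000000, 0.000000, 0.000000)
  k3: at (u, v) = (0.400000, -0.350000), (du/dtau, dv/dtau) = (-2.000000, -2.000000); Gamma_uuu = 0.000000, Gamma_uuv = 0.000000, Gamma_uvv = 0.000000, Gamma_vuu = 0.000000, Gamma_vuv = 0.000000, Gamma_vvv = 0.000000; k3 = (-2.000000, -2.000000, 0.000000, 0.000000)
  k4: at (u, v) = (0.300000, -0.450000), (du/dtau, dv/dtau) = (-2.000000, -2.000000); Gamma_uuu = 0.000000, Gamma_uuv = 0.000000, Gamma_uvv = 0.000000, Gamma_vuu = 0.000000, Gamma_vuv = 0.000000, Gamma_vvv = 0.000000; k4 = (-2.000000, -2.000000, 0.000000, 0.000000)
  Y <- Y + (h/6)(k1 + 2k2 + 2k3 + k4): u = 0.3000, v = -0.4500, du/dtau = -2.0000, dv/dtau = -2.0000
step 2:
  k1: at (u, v) = (0.300000, -0.450000), (du/dtau, dv/dtau) = (-2.000000, -2.000000); Gamma_uuu = 0.000000, Gamma_uuv = 0.000000, Gamma_uvv = 0.000000, Gamma_vuu = 0.000000, Gamma_vuv = 0.000000, Gamma_vvv = 0.000000; k1 = (-2.000000, -2.000000, 0.000000, 0.000000)
  k2: at (u, v) = (0.200000, -0.550000), (du/dtau, dv/dtau) = (-2.000000, -2.000000); Gamma_uuu = 0.000000, Gamma_uuv = 0.000000, Gamma_uvv = 0.000000, Gamma_vuu = 0.000000, Gamma_vuv = 0.000000, Gamma_vvv = 0.000000; k2 = (-2.000000, -2.000000, 0.000000, 0.000000)
  k3: at (u, v) = (0.200000, -0.550000), (du/dtau, dv/dtau) = (-2.000000, -2.000000); Gamma_uuu = 0.000000, Gamma_uuv = 0.000000, Gamma_uvv = 0.000000, Gamma_vuu = 0.000000, Gamma_vuv = 0.000000, Gamma_vvv = 0.000000; k3 = (-2.000000, -2.000000, 0.000000, 0.000000)
  k4: at (u, v) = (0.100000, -0.650000), (du/dtau, dv/dtau) = (-2.000000, -2.000000); Gamma_uuu = 0.000000, Gamma_uuv = 0.000000, Gamma_uvv = 0.000000, Gamma_vuu = 0.000000, Gamma_vuv = 0.000000, Gamma_vvv = 0.000000; k4 = (-2.000000, -2.000000, 0.000000, 0.000000)
  Y <- Y + (h/6)(k1 + 2k2 + 2k3 + k4): u = 0.1000, v = -0.6500, du/dtau = -2.0000, dv/dtau = -2.0000

Answer: u = 0.1000, v = -0.6500, du/dtau = -2.0000, dv/dtau = -2.0000


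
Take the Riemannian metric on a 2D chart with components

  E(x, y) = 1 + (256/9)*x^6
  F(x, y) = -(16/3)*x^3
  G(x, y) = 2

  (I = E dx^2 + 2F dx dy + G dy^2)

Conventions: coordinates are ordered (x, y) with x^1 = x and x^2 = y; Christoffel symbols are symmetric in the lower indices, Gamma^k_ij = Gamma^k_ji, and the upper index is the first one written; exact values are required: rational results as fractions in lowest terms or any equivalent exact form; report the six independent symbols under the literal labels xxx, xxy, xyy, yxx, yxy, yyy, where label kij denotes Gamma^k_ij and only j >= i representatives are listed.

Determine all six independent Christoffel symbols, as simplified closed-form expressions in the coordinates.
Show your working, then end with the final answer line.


E = 1 + (256/9)*x^6; F = -(16/3)*x^3; G = 2
Gamma^k_ij = (1/2) g^{kl} (d_i g_jl + d_j g_il - d_l g_ij), with g^inv = (1/(EG-F^2)) [[G, -F], [-F, E]]
first partials: E_x = (512/3)*x^5, E_y = 0, F_x = -16*x^2, F_y = 0, G_x = 0, G_y = 0
D = EG - F^2 = 2 + (256/9)*x^6
expanded: Gamma^x_xx = (G E_x - 2F F_x + F E_y)/(2D), Gamma^x_xy = (G E_y - F G_x)/(2D), Gamma^x_yy = (2G F_y - G G_x - F G_y)/(2D), Gamma^y_xx = (2E F_x - E E_y - F E_x)/(2D), Gamma^y_xy = (E G_x - F E_y)/(2D), Gamma^y_yy = (E G_y - 2F F_y + F G_x)/(2D); substitute and cancel common factors

Answer: Gamma_xxx = 384*x^5/(128*x^6 + 9), Gamma_xxy = 0, Gamma_xyy = 0, Gamma_yxx = -72*x^2/(128*x^6 + 9), Gamma_yxy = 0, Gamma_yyy = 0


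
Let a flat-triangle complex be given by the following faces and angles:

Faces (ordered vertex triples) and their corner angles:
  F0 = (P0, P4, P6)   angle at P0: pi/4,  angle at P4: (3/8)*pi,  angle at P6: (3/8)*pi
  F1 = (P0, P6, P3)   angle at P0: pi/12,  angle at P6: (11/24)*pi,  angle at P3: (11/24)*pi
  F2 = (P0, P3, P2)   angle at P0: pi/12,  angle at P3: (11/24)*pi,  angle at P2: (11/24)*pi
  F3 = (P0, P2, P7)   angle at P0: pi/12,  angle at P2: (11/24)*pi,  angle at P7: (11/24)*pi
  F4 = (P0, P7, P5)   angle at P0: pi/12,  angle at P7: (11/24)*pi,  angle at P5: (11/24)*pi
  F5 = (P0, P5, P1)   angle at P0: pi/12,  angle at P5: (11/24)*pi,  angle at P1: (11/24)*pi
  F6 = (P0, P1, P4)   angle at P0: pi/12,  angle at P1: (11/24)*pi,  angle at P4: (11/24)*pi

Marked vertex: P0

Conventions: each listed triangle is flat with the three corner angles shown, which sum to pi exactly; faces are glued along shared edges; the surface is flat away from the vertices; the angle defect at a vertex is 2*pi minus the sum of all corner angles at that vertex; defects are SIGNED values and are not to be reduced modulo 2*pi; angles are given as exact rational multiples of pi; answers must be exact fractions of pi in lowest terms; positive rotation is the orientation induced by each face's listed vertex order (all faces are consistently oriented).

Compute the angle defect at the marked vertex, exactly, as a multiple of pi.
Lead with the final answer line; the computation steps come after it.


Answer: defect(P0) = (5/4)*pi

Sum of corner angles at P0: (3/4)*pi
defect = 2*pi - (3/4)*pi


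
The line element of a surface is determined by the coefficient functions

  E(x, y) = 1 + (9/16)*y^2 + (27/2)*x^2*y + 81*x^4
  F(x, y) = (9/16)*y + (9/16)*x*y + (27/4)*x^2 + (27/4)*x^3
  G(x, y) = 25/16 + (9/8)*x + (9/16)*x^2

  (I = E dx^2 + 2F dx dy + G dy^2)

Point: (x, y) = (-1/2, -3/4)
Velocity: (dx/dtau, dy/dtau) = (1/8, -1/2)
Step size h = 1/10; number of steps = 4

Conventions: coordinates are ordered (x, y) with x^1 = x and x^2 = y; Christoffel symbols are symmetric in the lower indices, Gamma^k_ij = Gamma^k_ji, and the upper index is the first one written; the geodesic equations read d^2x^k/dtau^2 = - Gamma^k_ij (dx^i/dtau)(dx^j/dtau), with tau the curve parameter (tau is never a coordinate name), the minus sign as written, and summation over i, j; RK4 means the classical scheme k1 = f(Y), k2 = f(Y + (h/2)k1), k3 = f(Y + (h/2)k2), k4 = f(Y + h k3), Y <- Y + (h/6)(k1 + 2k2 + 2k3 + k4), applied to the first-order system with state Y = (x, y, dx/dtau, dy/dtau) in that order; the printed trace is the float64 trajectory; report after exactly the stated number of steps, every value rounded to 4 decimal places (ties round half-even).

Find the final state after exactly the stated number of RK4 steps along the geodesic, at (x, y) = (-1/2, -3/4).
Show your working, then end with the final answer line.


f(Y) = (dx/dtau, dy/dtau, -Gamma^x_ij Y'^i Y'^j, -Gamma^y_ij Y'^i Y'^j) with the Gammas evaluated at the stage position; h = 0.100000; intermediate values shown to 6 dp
step 0: x = -0.5000, y = -0.7500, dx/dtau = 0.1250, dy/dtau = -0.5000
step 1:
  k1: at (x, y) = (-0.500000, -0.750000), (dx/dtau, dy/dtau) = (0.125000, -0.500000); Gamma_xxx = -3.808031, Gamma_xxy = 0.317336, Gamma_xyy = 0.000000, Gamma_yxx = -0.846229, Gamma_yxy = 0.070519, Gamma_yyy = 0.000000; k1 = (0.125000, -0.500000, 0.099167, 0.022037)
  k2: at (x, y) = (-0.493750, -0.775000), (dx/dtau, dy/dtau) = (0.129958, -0.498898); Gamma_xxx = -3.827099, Gamma_xxy = 0.322962, Gamma_xyy = 0.000000, Gamma_yxx = -0.900952, Gamma_yxy = 0.076030, Gamma_yyy = 0.000000; k2 = (0.129958, -0.498898, 0.106516, 0.025075)
  k3: at (x, y) = (-0.493502, -0.774945), (dx/dtau, dy/dtau) = (0.130326, -0.498746); Gamma_xxx = -3.827026, Gamma_xxy = 0.323118, Gamma_xyy = 0.000000, Gamma_yxx = -0.902586, Gamma_yxy = 0.076206, Gamma_yyy = 0.000000; k3 = (0.130326, -0.498746, 0.107006, 0.025237)
  k4: at (x, y) = (-0.486967, -0.799875), (dx/dtau, dy/dtau) = (0.135701, -0.497476); Gamma_xxx = -3.840147, Gamma_xxy = 0.328577, Gamma_xyy = 0.000000, Gamma_yxx = -0.963020, Gamma_yxy = 0.082399, Gamma_yyy = 0.000000; k4 = (0.135701, -0.497476, 0.115078, 0.028859)
  Y <- Y + (h/6)(k1 + 2k2 + 2k3 + k4): x = -0.4870, y = -0.7999, dx/dtau = 0.1357, dy/dtau = -0.4975
step 2:
  k1: at (x, y) = (-0.486979, -0.799879), (dx/dtau, dy/dtau) = (0.135688, -0.497475); Gamma_xxx = -3.840161, Gamma_xxy = 0.328570, Gamma_xyy = 0.000000, Gamma_yxx = -0.962942, Gamma_yxy = 0.082391, Gamma_yyy = 0.000000; k1 = (0.135688, -0.497475, 0.115060, 0.028852)
  k2: at (x, y) = (-0.480194, -0.824753), (dx/dtau, dy/dtau) = (0.141441, -0.496032); Gamma_xxx = -3.845784, Gamma_xxy = 0.333700, Gamma_xyy = 0.000000, Gamma_yxx = -1.029230, Gamma_yxy = 0.089307, Gamma_yyy = 0.000000; k2 = (0.141441, -0.496032, 0.123762, 0.033122)
  k3: at (x, y) = (-0.479907, -0.824681), (dx/dtau, dy/dtau) = (0.141876, -0.495819); Gamma_xxx = -3.845180, Gamma_xxy = 0.333848, Gamma_xyy = 0.000000, Gamma_yxx = -1.031359, Gamma_yxy = 0.089545, Gamma_yyy = 0.000000; k3 = (0.141876, -0.495819, 0.124368, 0.033358)
  k4: at (x, y) = (-0.472791, -0.849461), (dx/dtau, dy/dtau) = (0.148125, -0.494139); Gamma_xxx = -3.840608, Gamma_xxy = 0.338469, Gamma_xyy = 0.000000, Gamma_yxx = -1.104688, Gamma_yxy = 0.097355, Gamma_yyy = 0.000000; k4 = (0.148125, -0.494139, 0.133815, 0.038490)
  Y <- Y + (h/6)(k1 + 2k2 + 2k3 + k4): x = -0.4728, y = -0.8495, dx/dtau = 0.1481, dy/dtau = -0.4941
step 3:
  k1: at (x, y) = (-0.472805, -0.849468), (dx/dtau, dy/dtau) = (0.148107, -0.494136); Gamma_xxx = -3.840654, Gamma_xxy = 0.338464, Gamma_xyy = 0.000000, Gamma_yxx = -1.104585, Gamma_yxy = 0.097343, Gamma_yyy = 0.000000; k1 = (0.148107, -0.494136, 0.133788, 0.038478)
  k2: at (x, y) = (-0.465399, -0.874175), (dx/dtau, dy/dtau) = (0.154796, -0.492212); Gamma_xxx = -3.823536, Gamma_xxy = 0.342317, Gamma_xyy = 0.000000, Gamma_yxx = -1.184976, Gamma_yxy = 0.106090, Gamma_yyy = 0.000000; k2 = (0.154796, -0.492212, 0.143784, 0.044561)
  k3: at (x, y) = (-0.465065, -0.874079), (dx/dtau, dy/dtau) = (0.155296, -0.491908); Gamma_xxx = -3.821968, Gamma_xxy = 0.342423, Gamma_xyy = 0.000000, Gamma_yxx = -1.187737, Gamma_yxy = 0.106413, Gamma_yyy = 0.000000; k3 = (0.155296, -0.491908, 0.144490, 0.044903)
  k4: at (x, y) = (-0.457275, -0.898659), (dx/dtau, dy/dtau) = (0.162556, -0.489646); Gamma_xxx = -3.787911, Gamma_xxy = 0.345152, Gamma_xyy = 0.000000, Gamma_yxx = -1.276457, Gamma_yxy = 0.116310, Gamma_yyy = 0.000000; k4 = (0.162556, -0.489646, 0.155038, 0.052245)
  Y <- Y + (h/6)(k1 + 2k2 + 2k3 + k4): x = -0.4573, y = -0.8987, dx/dtau = 0.1625, dy/dtau = -0.4896
step 4:
  k1: at (x, y) = (-0.457291, -0.898668), (dx/dtau, dy/dtau) = (0.162530, -0.489642); Gamma_xxx = -3.788011, Gamma_xxy = 0.345150, Gamma_xyy = 0.000000, Gamma_yxx = -1.276327, Gamma_yxy = 0.116294, Gamma_yyy = 0.000000; k1 = (0.162530, -0.489642, 0.154999, 0.052225)
  k2: at (x, y) = (-0.449164, -0.923150), (dx/dtau, dy/dtau) = (0.170280, -0.487031); Gamma_xxx = -3.733563, Gamma_xxy = 0.346344, Gamma_xyy = 0.000000, Gamma_yxx = -1.373040, Gamma_yxy = 0.127370, Gamma_yyy = 0.000000; k2 = (0.170280, -0.487031, 0.165701, 0.060938)
  k3: at (x, y) = (-0.448777, -0.923020), (dx/dtau, dy/dtau) = (0.170815, -0.486595); Gamma_xxx = -3.730338, Gamma_xxy = 0.346343, Gamma_xyy = 0.000000, Gamma_yxx = -1.376536, Gamma_yxy = 0.127805, Gamma_yyy = 0.000000; k3 = (0.170815, -0.486595, 0.166418, 0.061410)
  k4: at (x, y) = (-0.440209, -0.947328), (dx/dtau, dy/dtau) = (0.179172, -0.483501); Gamma_xxx = -3.648755, Gamma_xxy = 0.345362, Gamma_xyy = 0.000000, Gamma_yxx = -1.482163, Gamma_yxy = 0.140290, Gamma_yyy = 0.000000; k4 = (0.179172, -0.483501, 0.176971, 0.071888)
  Y <- Y + (h/6)(k1 + 2k2 + 2k3 + k4): x = -0.4402, y = -0.9473, dx/dtau = 0.1791, dy/dtau = -0.4835

Answer: x = -0.4402, y = -0.9473, dx/dtau = 0.1791, dy/dtau = -0.4835
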